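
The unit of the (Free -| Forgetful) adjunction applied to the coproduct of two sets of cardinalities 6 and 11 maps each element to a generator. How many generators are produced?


The unit eta_X: X -> U(F(X)) of the Free-Forgetful adjunction
maps each element of X to a generator of F(X). For X = S + T (disjoint
union in Set), |S + T| = |S| + |T|.
Total mappings = 6 + 11 = 17.

17


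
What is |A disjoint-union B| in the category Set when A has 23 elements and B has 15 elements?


In Set, the coproduct A + B is the disjoint union.
|A + B| = |A| + |B| = 23 + 15 = 38

38


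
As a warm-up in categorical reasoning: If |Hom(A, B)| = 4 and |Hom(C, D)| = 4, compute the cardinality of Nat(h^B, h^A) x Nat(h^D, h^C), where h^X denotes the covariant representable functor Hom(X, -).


By the Yoneda lemma, Nat(h^B, h^A) is isomorphic to Hom(A, B),
so |Nat(h^B, h^A)| = |Hom(A, B)| and |Nat(h^D, h^C)| = |Hom(C, D)|.
|Hom(A, B)| = 4, |Hom(C, D)| = 4.
|Nat(h^B, h^A) x Nat(h^D, h^C)| = 4 * 4 = 16

16


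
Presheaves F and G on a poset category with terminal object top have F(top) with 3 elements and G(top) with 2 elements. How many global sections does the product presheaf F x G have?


Global sections of a presheaf on a poset with terminal top satisfy
Gamma(H) ~ H(top). Presheaves admit pointwise products, so
(F x G)(top) = F(top) x G(top) (Cartesian product).
|Gamma(F x G)| = |F(top)| * |G(top)| = 3 * 2 = 6.

6


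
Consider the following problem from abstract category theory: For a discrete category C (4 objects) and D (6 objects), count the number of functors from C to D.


A functor from a discrete category C to D is determined by
where each object maps. Each of the 4 objects of C can map
to any of the 6 objects of D independently.
Number of functors = 6^4 = 1296

1296


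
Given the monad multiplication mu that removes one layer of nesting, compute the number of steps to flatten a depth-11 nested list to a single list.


Each application of mu: T^2 -> T removes one layer of nesting.
Starting at depth 11 (i.e., T^11(X)), we need to reach T(X).
Number of mu applications = 11 - 1 = 10

10


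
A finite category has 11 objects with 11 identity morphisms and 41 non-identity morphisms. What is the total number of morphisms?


Each object has an identity morphism, giving 11 identities.
Adding the 41 non-identity morphisms:
Total = 11 + 41 = 52

52


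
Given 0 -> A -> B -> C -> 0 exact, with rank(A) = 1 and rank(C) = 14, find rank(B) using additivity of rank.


For a short exact sequence 0 -> A -> B -> C -> 0,
rank is additive: rank(B) = rank(A) + rank(C).
rank(B) = 1 + 14 = 15

15


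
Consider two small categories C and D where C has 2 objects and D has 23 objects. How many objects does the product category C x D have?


The product category C x D has objects that are pairs (c, d).
Number of pairs = |Ob(C)| * |Ob(D)| = 2 * 23 = 46

46


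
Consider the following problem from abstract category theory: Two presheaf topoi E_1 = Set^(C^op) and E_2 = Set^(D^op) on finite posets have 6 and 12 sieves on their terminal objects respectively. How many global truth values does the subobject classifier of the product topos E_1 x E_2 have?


In a product of presheaf topoi E_1 x E_2, the subobject classifier
is Omega = Omega_1 x Omega_2 (componentwise), so
|Omega(top)| = |Omega_1(top_1)| * |Omega_2(top_2)|.
= 6 * 12 = 72.

72


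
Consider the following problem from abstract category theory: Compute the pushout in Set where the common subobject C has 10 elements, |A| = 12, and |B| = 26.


The pushout A +_C B identifies the images of C in A and B.
|A +_C B| = |A| + |B| - |C| (for injections).
= 12 + 26 - 10 = 28

28


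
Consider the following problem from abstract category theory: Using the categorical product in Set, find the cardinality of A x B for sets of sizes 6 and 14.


In Set, the product A x B is the Cartesian product.
By the universal property, |A x B| = |A| * |B|.
|A x B| = 6 * 14 = 84

84


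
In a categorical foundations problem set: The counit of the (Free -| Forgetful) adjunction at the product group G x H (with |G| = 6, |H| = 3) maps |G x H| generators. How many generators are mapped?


The counit epsilon_K: F(U(K)) -> K of the Free-Forgetful adjunction
maps |K| generators of F(U(K)) into K. For K = G x H (the product group),
|G x H| = |G| * |H|.
Total generators mapped = 6 * 3 = 18.

18


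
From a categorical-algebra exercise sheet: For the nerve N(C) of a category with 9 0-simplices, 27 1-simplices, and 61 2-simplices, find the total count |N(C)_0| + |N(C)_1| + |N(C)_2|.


The 2-skeleton of the nerve N(C) consists of simplices in dimensions 0, 1, 2:
  |N(C)_0| = 9 (objects)
  |N(C)_1| = 27 (morphisms)
  |N(C)_2| = 61 (composable pairs)
Total = 9 + 27 + 61 = 97

97


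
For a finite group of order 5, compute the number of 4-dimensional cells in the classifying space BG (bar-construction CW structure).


In the bar-construction CW model of BG, the n-cells are indexed by
n-tuples [g_1|...|g_n] of non-identity elements of G (degenerate
simplices with some g_i = e do not contribute cells), so there are
(|G| - 1)^n n-cells.
For dim = 4 with |G| = 5:
cells = (5 - 1)^4 = 4^4 = 256

256


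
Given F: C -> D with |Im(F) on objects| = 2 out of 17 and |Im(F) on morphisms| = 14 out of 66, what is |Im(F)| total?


The image of F consists of distinct objects and distinct morphisms.
|Im(F)| on objects = 2
|Im(F)| on morphisms = 14
Total image cardinality = 2 + 14 = 16

16


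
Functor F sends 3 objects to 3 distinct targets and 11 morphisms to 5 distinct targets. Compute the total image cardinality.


The image of F consists of distinct objects and distinct morphisms.
|Im(F)| on objects = 3
|Im(F)| on morphisms = 5
Total image cardinality = 3 + 5 = 8

8


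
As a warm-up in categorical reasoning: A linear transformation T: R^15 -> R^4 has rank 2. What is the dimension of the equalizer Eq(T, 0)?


The equalizer of f and the zero map is ker(f).
By the rank-nullity theorem: dim(ker(f)) = dim(domain) - rank(f).
dim(ker(f)) = 15 - 2 = 13

13


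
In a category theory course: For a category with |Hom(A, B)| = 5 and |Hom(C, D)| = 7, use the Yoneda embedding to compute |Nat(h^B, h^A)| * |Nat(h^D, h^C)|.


By the Yoneda lemma, Nat(h^B, h^A) is isomorphic to Hom(A, B),
so |Nat(h^B, h^A)| = |Hom(A, B)| and |Nat(h^D, h^C)| = |Hom(C, D)|.
|Hom(A, B)| = 5, |Hom(C, D)| = 7.
|Nat(h^B, h^A) x Nat(h^D, h^C)| = 5 * 7 = 35

35


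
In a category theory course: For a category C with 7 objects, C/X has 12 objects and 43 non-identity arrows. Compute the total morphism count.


In the slice category C/X, objects are morphisms to X.
Identity morphisms: 12 (one per object of C/X).
Non-identity morphisms: 43.
Total = 12 + 43 = 55

55


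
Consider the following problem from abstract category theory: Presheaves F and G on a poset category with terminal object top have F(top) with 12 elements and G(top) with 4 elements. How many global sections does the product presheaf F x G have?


Global sections of a presheaf on a poset with terminal top satisfy
Gamma(H) ~ H(top). Presheaves admit pointwise products, so
(F x G)(top) = F(top) x G(top) (Cartesian product).
|Gamma(F x G)| = |F(top)| * |G(top)| = 12 * 4 = 48.

48


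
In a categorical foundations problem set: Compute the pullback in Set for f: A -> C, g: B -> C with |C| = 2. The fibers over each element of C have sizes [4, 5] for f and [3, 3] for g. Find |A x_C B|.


The pullback A x_C B consists of pairs (a, b) with f(a) = g(b).
For each element c in C, the fiber product has |f^-1(c)| * |g^-1(c)| elements.
Summing over C: 4 * 3 + 5 * 3
= 12 + 15 = 27

27


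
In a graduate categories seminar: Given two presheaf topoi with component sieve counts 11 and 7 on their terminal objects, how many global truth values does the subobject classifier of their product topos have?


In a product of presheaf topoi E_1 x E_2, the subobject classifier
is Omega = Omega_1 x Omega_2 (componentwise), so
|Omega(top)| = |Omega_1(top_1)| * |Omega_2(top_2)|.
= 11 * 7 = 77.

77


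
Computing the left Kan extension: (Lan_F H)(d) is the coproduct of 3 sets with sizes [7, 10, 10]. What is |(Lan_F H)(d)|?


Pointwise, the left Kan extension (Lan_F H)(d) is the colimit, indexed
by the comma category (F downarrow d), of H composed with the
projection (F downarrow d) -> C. Here that colimit is given
as a coproduct (disjoint union) of sets, so its cardinality is the
sum of the sizes of the summands.
Coproduct of sets with sizes: 7 + 10 + 10
= 27

27


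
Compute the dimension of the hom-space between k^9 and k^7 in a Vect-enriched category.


In Vect-enriched categories, Hom(k^n, k^m) is the space of m x n matrices.
dim(Hom(k^9, k^7)) = 7 * 9 = 63

63


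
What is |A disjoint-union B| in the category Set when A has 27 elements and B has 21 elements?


In Set, the coproduct A + B is the disjoint union.
|A + B| = |A| + |B| = 27 + 21 = 48

48


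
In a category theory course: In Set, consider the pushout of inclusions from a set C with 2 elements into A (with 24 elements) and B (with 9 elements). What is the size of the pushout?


The pushout A +_C B identifies the images of C in A and B.
|A +_C B| = |A| + |B| - |C| (for injections).
= 24 + 9 - 2 = 31

31


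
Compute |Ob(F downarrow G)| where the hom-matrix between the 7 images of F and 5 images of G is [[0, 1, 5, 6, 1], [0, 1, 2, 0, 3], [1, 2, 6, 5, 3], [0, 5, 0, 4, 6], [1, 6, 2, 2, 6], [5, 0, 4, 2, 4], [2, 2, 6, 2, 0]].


Objects of (F downarrow G) are triples (a, b, h: F(a)->G(b)).
The count equals the sum of all entries in the hom-matrix.
sum(row 0) = 13
sum(row 1) = 6
sum(row 2) = 17
sum(row 3) = 15
sum(row 4) = 17
sum(row 5) = 15
sum(row 6) = 12
Grand total = 95

95


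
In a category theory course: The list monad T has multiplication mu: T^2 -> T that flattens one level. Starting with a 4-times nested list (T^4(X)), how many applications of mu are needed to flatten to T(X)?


Each application of mu: T^2 -> T removes one layer of nesting.
Starting at depth 4 (i.e., T^4(X)), we need to reach T(X).
Number of mu applications = 4 - 1 = 3

3


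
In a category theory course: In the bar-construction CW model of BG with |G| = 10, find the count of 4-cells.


In the bar-construction CW model of BG, the n-cells are indexed by
n-tuples [g_1|...|g_n] of non-identity elements of G (degenerate
simplices with some g_i = e do not contribute cells), so there are
(|G| - 1)^n n-cells.
For dim = 4 with |G| = 10:
cells = (10 - 1)^4 = 9^4 = 6561

6561


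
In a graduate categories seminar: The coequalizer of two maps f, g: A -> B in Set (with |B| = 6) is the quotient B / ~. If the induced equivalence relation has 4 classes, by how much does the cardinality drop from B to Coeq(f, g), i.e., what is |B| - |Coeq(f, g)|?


The coequalizer Coeq(f, g) = B / ~ has one element per equivalence class.
|B| = 6, |Coeq(f, g)| = 4.
|B| - |Coeq(f, g)| = 6 - 4 = 2.

2


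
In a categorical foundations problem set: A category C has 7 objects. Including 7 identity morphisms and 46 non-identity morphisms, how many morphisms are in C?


Each object has an identity morphism, giving 7 identities.
Adding the 46 non-identity morphisms:
Total = 7 + 46 = 53

53


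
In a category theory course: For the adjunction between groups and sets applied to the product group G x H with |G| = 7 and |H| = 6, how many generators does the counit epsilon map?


The counit epsilon_K: F(U(K)) -> K of the Free-Forgetful adjunction
maps |K| generators of F(U(K)) into K. For K = G x H (the product group),
|G x H| = |G| * |H|.
Total generators mapped = 7 * 6 = 42.

42


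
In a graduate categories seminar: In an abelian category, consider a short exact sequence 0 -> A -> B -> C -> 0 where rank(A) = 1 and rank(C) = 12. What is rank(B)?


For a short exact sequence 0 -> A -> B -> C -> 0,
rank is additive: rank(B) = rank(A) + rank(C).
rank(B) = 1 + 12 = 13

13


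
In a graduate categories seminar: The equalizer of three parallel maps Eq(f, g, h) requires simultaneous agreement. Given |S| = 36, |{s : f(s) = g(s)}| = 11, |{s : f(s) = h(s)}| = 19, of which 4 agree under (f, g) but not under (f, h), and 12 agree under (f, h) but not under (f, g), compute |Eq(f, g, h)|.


Eq(f, g, h) is the triple-agreement set: points in S where all three
maps take the same value. Using inclusion-exclusion on the pairwise data:
Pair (f, g) agrees on 11 points; pair (f, h) on 19 points.
Points agreeing under (f, g) but not (f, h) = 4; under (f, h) but not (f, g) = 12.
Triple-agreement = agreement-in-(f, g) minus points that agree under (f, g) but not (f, h):
|Eq(f, g, h)| = 11 - 4 = 7
(cross-check via (f, h): 19 - 12 = 7.)

7


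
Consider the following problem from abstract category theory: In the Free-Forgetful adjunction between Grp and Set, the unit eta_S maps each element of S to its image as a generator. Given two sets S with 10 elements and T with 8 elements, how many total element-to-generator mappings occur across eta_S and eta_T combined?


The unit eta_X: X -> U(F(X)) of the Free-Forgetful adjunction
maps each element of X to a generator of F(X). For X = S + T (disjoint
union in Set), |S + T| = |S| + |T|.
Total mappings = 10 + 8 = 18.

18


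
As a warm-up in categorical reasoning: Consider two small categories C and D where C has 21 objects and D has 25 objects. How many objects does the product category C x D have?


The product category C x D has objects that are pairs (c, d).
Number of pairs = |Ob(C)| * |Ob(D)| = 21 * 25 = 525

525


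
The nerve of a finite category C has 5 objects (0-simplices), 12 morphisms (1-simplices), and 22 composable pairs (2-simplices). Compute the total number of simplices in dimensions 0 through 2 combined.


The 2-skeleton of the nerve N(C) consists of simplices in dimensions 0, 1, 2:
  |N(C)_0| = 5 (objects)
  |N(C)_1| = 12 (morphisms)
  |N(C)_2| = 22 (composable pairs)
Total = 5 + 12 + 22 = 39

39


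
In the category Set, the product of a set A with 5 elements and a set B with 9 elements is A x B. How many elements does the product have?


In Set, the product A x B is the Cartesian product.
By the universal property, |A x B| = |A| * |B|.
|A x B| = 5 * 9 = 45

45


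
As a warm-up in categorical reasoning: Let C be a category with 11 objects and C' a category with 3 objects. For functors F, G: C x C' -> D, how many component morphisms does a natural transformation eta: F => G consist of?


A natural transformation eta: F => G assigns one component morphism per
object of the domain category.
The domain is the product category C x C', so
|Ob(C x C')| = |Ob(C)| * |Ob(C')| = 11 * 3 = 33.
Therefore eta has 33 component morphisms.

33


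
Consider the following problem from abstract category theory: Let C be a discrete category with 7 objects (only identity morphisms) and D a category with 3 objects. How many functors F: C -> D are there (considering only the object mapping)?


A functor from a discrete category C to D is determined by
where each object maps. Each of the 7 objects of C can map
to any of the 3 objects of D independently.
Number of functors = 3^7 = 2187

2187


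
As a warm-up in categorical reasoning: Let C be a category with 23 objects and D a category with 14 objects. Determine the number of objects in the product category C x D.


The product category C x D has objects that are pairs (c, d).
Number of pairs = |Ob(C)| * |Ob(D)| = 23 * 14 = 322

322


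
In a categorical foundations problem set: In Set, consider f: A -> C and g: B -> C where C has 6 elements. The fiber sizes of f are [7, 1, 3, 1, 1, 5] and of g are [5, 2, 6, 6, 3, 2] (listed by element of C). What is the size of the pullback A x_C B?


The pullback A x_C B consists of pairs (a, b) with f(a) = g(b).
For each element c in C, the fiber product has |f^-1(c)| * |g^-1(c)| elements.
Summing over C: 7 * 5 + 1 * 2 + 3 * 6 + 1 * 6 + 1 * 3 + 5 * 2
= 35 + 2 + 18 + 6 + 3 + 10 = 74

74


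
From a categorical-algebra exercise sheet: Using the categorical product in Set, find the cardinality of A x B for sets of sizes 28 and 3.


In Set, the product A x B is the Cartesian product.
By the universal property, |A x B| = |A| * |B|.
|A x B| = 28 * 3 = 84

84


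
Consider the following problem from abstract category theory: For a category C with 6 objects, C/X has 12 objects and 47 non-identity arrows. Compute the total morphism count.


In the slice category C/X, objects are morphisms to X.
Identity morphisms: 12 (one per object of C/X).
Non-identity morphisms: 47.
Total = 12 + 47 = 59

59


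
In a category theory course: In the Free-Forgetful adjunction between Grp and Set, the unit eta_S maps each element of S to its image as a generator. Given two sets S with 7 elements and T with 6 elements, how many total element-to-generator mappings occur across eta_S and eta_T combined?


The unit eta_X: X -> U(F(X)) of the Free-Forgetful adjunction
maps each element of X to a generator of F(X). For X = S + T (disjoint
union in Set), |S + T| = |S| + |T|.
Total mappings = 7 + 6 = 13.

13


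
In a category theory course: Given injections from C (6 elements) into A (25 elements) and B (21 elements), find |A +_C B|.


The pushout A +_C B identifies the images of C in A and B.
|A +_C B| = |A| + |B| - |C| (for injections).
= 25 + 21 - 6 = 40

40


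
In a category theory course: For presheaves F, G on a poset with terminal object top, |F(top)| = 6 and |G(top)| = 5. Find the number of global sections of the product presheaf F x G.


Global sections of a presheaf on a poset with terminal top satisfy
Gamma(H) ~ H(top). Presheaves admit pointwise products, so
(F x G)(top) = F(top) x G(top) (Cartesian product).
|Gamma(F x G)| = |F(top)| * |G(top)| = 6 * 5 = 30.

30


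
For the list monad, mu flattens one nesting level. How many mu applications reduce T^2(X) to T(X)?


Each application of mu: T^2 -> T removes one layer of nesting.
Starting at depth 2 (i.e., T^2(X)), we need to reach T(X).
Number of mu applications = 2 - 1 = 1

1


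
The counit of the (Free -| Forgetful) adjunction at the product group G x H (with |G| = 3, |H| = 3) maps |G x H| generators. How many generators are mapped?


The counit epsilon_K: F(U(K)) -> K of the Free-Forgetful adjunction
maps |K| generators of F(U(K)) into K. For K = G x H (the product group),
|G x H| = |G| * |H|.
Total generators mapped = 3 * 3 = 9.

9


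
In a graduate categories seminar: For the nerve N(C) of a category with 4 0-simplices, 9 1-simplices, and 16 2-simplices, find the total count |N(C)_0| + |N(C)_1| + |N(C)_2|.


The 2-skeleton of the nerve N(C) consists of simplices in dimensions 0, 1, 2:
  |N(C)_0| = 4 (objects)
  |N(C)_1| = 9 (morphisms)
  |N(C)_2| = 16 (composable pairs)
Total = 4 + 9 + 16 = 29

29


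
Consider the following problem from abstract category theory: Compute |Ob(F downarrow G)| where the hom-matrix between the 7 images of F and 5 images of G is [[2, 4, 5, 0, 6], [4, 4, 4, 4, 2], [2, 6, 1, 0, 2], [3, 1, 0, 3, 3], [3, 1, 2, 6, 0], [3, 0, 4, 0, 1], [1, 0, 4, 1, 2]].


Objects of (F downarrow G) are triples (a, b, h: F(a)->G(b)).
The count equals the sum of all entries in the hom-matrix.
sum(row 0) = 17
sum(row 1) = 18
sum(row 2) = 11
sum(row 3) = 10
sum(row 4) = 12
sum(row 5) = 8
sum(row 6) = 8
Grand total = 84

84


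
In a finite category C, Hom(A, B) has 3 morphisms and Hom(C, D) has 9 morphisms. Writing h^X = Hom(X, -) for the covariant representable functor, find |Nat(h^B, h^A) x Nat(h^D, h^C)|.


By the Yoneda lemma, Nat(h^B, h^A) is isomorphic to Hom(A, B),
so |Nat(h^B, h^A)| = |Hom(A, B)| and |Nat(h^D, h^C)| = |Hom(C, D)|.
|Hom(A, B)| = 3, |Hom(C, D)| = 9.
|Nat(h^B, h^A) x Nat(h^D, h^C)| = 3 * 9 = 27

27


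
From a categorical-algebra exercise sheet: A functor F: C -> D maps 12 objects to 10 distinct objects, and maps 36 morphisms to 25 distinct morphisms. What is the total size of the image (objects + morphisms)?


The image of F consists of distinct objects and distinct morphisms.
|Im(F)| on objects = 10
|Im(F)| on morphisms = 25
Total image cardinality = 10 + 25 = 35

35


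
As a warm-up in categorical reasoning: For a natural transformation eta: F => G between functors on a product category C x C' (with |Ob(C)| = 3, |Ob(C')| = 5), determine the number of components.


A natural transformation eta: F => G assigns one component morphism per
object of the domain category.
The domain is the product category C x C', so
|Ob(C x C')| = |Ob(C)| * |Ob(C')| = 3 * 5 = 15.
Therefore eta has 15 component morphisms.

15


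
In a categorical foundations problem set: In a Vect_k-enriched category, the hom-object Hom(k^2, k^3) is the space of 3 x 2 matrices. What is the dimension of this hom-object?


In Vect-enriched categories, Hom(k^n, k^m) is the space of m x n matrices.
dim(Hom(k^2, k^3)) = 3 * 2 = 6

6


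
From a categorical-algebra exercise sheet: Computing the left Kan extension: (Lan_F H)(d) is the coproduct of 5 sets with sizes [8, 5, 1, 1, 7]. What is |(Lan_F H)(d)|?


Pointwise, the left Kan extension (Lan_F H)(d) is the colimit, indexed
by the comma category (F downarrow d), of H composed with the
projection (F downarrow d) -> C. Here that colimit is given
as a coproduct (disjoint union) of sets, so its cardinality is the
sum of the sizes of the summands.
Coproduct of sets with sizes: 8 + 5 + 1 + 1 + 7
= 22

22


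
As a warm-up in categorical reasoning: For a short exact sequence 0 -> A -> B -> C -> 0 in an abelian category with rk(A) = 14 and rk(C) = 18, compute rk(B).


For a short exact sequence 0 -> A -> B -> C -> 0,
rank is additive: rank(B) = rank(A) + rank(C).
rank(B) = 14 + 18 = 32

32


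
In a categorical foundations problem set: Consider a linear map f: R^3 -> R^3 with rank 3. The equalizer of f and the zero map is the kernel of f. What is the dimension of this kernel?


The equalizer of f and the zero map is ker(f).
By the rank-nullity theorem: dim(ker(f)) = dim(domain) - rank(f).
dim(ker(f)) = 3 - 3 = 0

0


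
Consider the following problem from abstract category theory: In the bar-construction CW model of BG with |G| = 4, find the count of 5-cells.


In the bar-construction CW model of BG, the n-cells are indexed by
n-tuples [g_1|...|g_n] of non-identity elements of G (degenerate
simplices with some g_i = e do not contribute cells), so there are
(|G| - 1)^n n-cells.
For dim = 5 with |G| = 4:
cells = (4 - 1)^5 = 3^5 = 243

243


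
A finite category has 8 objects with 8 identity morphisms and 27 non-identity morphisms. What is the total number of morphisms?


Each object has an identity morphism, giving 8 identities.
Adding the 27 non-identity morphisms:
Total = 8 + 27 = 35

35


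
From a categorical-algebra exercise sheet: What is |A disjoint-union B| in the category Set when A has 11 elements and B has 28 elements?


In Set, the coproduct A + B is the disjoint union.
|A + B| = |A| + |B| = 11 + 28 = 39

39


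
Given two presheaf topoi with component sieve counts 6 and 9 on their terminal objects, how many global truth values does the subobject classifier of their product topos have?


In a product of presheaf topoi E_1 x E_2, the subobject classifier
is Omega = Omega_1 x Omega_2 (componentwise), so
|Omega(top)| = |Omega_1(top_1)| * |Omega_2(top_2)|.
= 6 * 9 = 54.

54


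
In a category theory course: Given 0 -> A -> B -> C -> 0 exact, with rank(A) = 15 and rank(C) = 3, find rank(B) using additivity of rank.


For a short exact sequence 0 -> A -> B -> C -> 0,
rank is additive: rank(B) = rank(A) + rank(C).
rank(B) = 15 + 3 = 18

18


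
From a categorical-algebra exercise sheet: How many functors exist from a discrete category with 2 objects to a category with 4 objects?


A functor from a discrete category C to D is determined by
where each object maps. Each of the 2 objects of C can map
to any of the 4 objects of D independently.
Number of functors = 4^2 = 16

16


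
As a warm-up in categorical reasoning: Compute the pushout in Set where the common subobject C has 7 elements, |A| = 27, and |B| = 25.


The pushout A +_C B identifies the images of C in A and B.
|A +_C B| = |A| + |B| - |C| (for injections).
= 27 + 25 - 7 = 45

45


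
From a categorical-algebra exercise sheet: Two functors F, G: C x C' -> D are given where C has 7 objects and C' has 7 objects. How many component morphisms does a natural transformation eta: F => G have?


A natural transformation eta: F => G assigns one component morphism per
object of the domain category.
The domain is the product category C x C', so
|Ob(C x C')| = |Ob(C)| * |Ob(C')| = 7 * 7 = 49.
Therefore eta has 49 component morphisms.

49


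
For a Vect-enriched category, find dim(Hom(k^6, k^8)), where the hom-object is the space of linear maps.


In Vect-enriched categories, Hom(k^n, k^m) is the space of m x n matrices.
dim(Hom(k^6, k^8)) = 8 * 6 = 48

48


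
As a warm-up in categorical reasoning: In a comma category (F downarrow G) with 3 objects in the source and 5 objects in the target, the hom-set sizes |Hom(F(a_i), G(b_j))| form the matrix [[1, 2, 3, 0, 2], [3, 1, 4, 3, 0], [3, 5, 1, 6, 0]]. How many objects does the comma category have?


Objects of (F downarrow G) are triples (a, b, h: F(a)->G(b)).
The count equals the sum of all entries in the hom-matrix.
sum(row 0) = 8
sum(row 1) = 11
sum(row 2) = 15
Grand total = 34

34


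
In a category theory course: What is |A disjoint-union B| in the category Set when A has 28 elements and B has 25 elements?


In Set, the coproduct A + B is the disjoint union.
|A + B| = |A| + |B| = 28 + 25 = 53

53


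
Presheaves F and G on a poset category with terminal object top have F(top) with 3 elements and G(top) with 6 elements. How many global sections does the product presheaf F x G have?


Global sections of a presheaf on a poset with terminal top satisfy
Gamma(H) ~ H(top). Presheaves admit pointwise products, so
(F x G)(top) = F(top) x G(top) (Cartesian product).
|Gamma(F x G)| = |F(top)| * |G(top)| = 3 * 6 = 18.

18


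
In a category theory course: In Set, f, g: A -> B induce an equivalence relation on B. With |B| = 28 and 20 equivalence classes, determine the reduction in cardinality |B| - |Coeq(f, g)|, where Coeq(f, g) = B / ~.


The coequalizer Coeq(f, g) = B / ~ has one element per equivalence class.
|B| = 28, |Coeq(f, g)| = 20.
|B| - |Coeq(f, g)| = 28 - 20 = 8.

8


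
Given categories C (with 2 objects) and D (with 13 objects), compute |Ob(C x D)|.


The product category C x D has objects that are pairs (c, d).
Number of pairs = |Ob(C)| * |Ob(D)| = 2 * 13 = 26

26


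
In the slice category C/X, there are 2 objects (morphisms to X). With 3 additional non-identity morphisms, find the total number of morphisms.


In the slice category C/X, objects are morphisms to X.
Identity morphisms: 2 (one per object of C/X).
Non-identity morphisms: 3.
Total = 2 + 3 = 5

5


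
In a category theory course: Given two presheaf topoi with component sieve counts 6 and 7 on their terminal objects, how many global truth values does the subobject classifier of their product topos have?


In a product of presheaf topoi E_1 x E_2, the subobject classifier
is Omega = Omega_1 x Omega_2 (componentwise), so
|Omega(top)| = |Omega_1(top_1)| * |Omega_2(top_2)|.
= 6 * 7 = 42.

42


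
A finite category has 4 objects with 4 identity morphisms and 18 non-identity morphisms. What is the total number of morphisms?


Each object has an identity morphism, giving 4 identities.
Adding the 18 non-identity morphisms:
Total = 4 + 18 = 22

22


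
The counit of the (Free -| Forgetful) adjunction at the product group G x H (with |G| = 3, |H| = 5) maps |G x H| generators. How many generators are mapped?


The counit epsilon_K: F(U(K)) -> K of the Free-Forgetful adjunction
maps |K| generators of F(U(K)) into K. For K = G x H (the product group),
|G x H| = |G| * |H|.
Total generators mapped = 3 * 5 = 15.

15


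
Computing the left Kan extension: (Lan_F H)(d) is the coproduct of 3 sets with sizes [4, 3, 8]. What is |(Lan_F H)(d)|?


Pointwise, the left Kan extension (Lan_F H)(d) is the colimit, indexed
by the comma category (F downarrow d), of H composed with the
projection (F downarrow d) -> C. Here that colimit is given
as a coproduct (disjoint union) of sets, so its cardinality is the
sum of the sizes of the summands.
Coproduct of sets with sizes: 4 + 3 + 8
= 15

15


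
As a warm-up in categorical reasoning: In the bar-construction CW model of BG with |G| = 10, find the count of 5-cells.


In the bar-construction CW model of BG, the n-cells are indexed by
n-tuples [g_1|...|g_n] of non-identity elements of G (degenerate
simplices with some g_i = e do not contribute cells), so there are
(|G| - 1)^n n-cells.
For dim = 5 with |G| = 10:
cells = (10 - 1)^5 = 9^5 = 59049

59049


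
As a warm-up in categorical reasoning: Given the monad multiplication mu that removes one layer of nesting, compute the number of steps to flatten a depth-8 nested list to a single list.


Each application of mu: T^2 -> T removes one layer of nesting.
Starting at depth 8 (i.e., T^8(X)), we need to reach T(X).
Number of mu applications = 8 - 1 = 7

7


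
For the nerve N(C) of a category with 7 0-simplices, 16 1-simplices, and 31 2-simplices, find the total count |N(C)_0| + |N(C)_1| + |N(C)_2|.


The 2-skeleton of the nerve N(C) consists of simplices in dimensions 0, 1, 2:
  |N(C)_0| = 7 (objects)
  |N(C)_1| = 16 (morphisms)
  |N(C)_2| = 31 (composable pairs)
Total = 7 + 16 + 31 = 54

54


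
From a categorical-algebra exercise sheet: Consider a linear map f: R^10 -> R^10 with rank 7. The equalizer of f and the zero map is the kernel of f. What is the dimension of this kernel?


The equalizer of f and the zero map is ker(f).
By the rank-nullity theorem: dim(ker(f)) = dim(domain) - rank(f).
dim(ker(f)) = 10 - 7 = 3

3


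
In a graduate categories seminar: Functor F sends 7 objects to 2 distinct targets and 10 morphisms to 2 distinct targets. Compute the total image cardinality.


The image of F consists of distinct objects and distinct morphisms.
|Im(F)| on objects = 2
|Im(F)| on morphisms = 2
Total image cardinality = 2 + 2 = 4

4


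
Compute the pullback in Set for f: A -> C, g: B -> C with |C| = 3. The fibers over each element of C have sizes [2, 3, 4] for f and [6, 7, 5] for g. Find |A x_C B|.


The pullback A x_C B consists of pairs (a, b) with f(a) = g(b).
For each element c in C, the fiber product has |f^-1(c)| * |g^-1(c)| elements.
Summing over C: 2 * 6 + 3 * 7 + 4 * 5
= 12 + 21 + 20 = 53

53


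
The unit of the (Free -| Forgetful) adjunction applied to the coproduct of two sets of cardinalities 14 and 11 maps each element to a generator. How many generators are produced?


The unit eta_X: X -> U(F(X)) of the Free-Forgetful adjunction
maps each element of X to a generator of F(X). For X = S + T (disjoint
union in Set), |S + T| = |S| + |T|.
Total mappings = 14 + 11 = 25.

25


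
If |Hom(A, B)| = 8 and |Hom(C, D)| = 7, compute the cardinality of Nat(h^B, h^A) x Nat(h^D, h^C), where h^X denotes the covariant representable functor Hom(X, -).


By the Yoneda lemma, Nat(h^B, h^A) is isomorphic to Hom(A, B),
so |Nat(h^B, h^A)| = |Hom(A, B)| and |Nat(h^D, h^C)| = |Hom(C, D)|.
|Hom(A, B)| = 8, |Hom(C, D)| = 7.
|Nat(h^B, h^A) x Nat(h^D, h^C)| = 8 * 7 = 56

56


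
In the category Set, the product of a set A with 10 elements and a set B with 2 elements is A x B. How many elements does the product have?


In Set, the product A x B is the Cartesian product.
By the universal property, |A x B| = |A| * |B|.
|A x B| = 10 * 2 = 20

20


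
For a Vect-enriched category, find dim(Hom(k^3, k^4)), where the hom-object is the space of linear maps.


In Vect-enriched categories, Hom(k^n, k^m) is the space of m x n matrices.
dim(Hom(k^3, k^4)) = 4 * 3 = 12

12


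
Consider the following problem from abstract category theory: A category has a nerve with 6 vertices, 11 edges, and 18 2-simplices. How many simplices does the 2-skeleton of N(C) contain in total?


The 2-skeleton of the nerve N(C) consists of simplices in dimensions 0, 1, 2:
  |N(C)_0| = 6 (objects)
  |N(C)_1| = 11 (morphisms)
  |N(C)_2| = 18 (composable pairs)
Total = 6 + 11 + 18 = 35

35


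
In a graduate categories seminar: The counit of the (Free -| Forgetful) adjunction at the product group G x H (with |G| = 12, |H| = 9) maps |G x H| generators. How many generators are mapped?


The counit epsilon_K: F(U(K)) -> K of the Free-Forgetful adjunction
maps |K| generators of F(U(K)) into K. For K = G x H (the product group),
|G x H| = |G| * |H|.
Total generators mapped = 12 * 9 = 108.

108


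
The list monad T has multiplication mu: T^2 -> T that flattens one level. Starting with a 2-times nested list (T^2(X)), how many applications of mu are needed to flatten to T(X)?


Each application of mu: T^2 -> T removes one layer of nesting.
Starting at depth 2 (i.e., T^2(X)), we need to reach T(X).
Number of mu applications = 2 - 1 = 1

1


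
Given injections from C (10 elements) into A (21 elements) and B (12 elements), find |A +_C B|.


The pushout A +_C B identifies the images of C in A and B.
|A +_C B| = |A| + |B| - |C| (for injections).
= 21 + 12 - 10 = 23

23


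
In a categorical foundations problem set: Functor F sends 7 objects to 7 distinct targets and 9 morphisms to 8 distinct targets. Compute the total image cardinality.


The image of F consists of distinct objects and distinct morphisms.
|Im(F)| on objects = 7
|Im(F)| on morphisms = 8
Total image cardinality = 7 + 8 = 15

15


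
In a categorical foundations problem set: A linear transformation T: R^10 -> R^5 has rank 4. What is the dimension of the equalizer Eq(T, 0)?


The equalizer of f and the zero map is ker(f).
By the rank-nullity theorem: dim(ker(f)) = dim(domain) - rank(f).
dim(ker(f)) = 10 - 4 = 6

6


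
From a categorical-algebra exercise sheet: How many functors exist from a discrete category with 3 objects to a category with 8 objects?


A functor from a discrete category C to D is determined by
where each object maps. Each of the 3 objects of C can map
to any of the 8 objects of D independently.
Number of functors = 8^3 = 512

512


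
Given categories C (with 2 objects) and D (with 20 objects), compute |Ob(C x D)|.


The product category C x D has objects that are pairs (c, d).
Number of pairs = |Ob(C)| * |Ob(D)| = 2 * 20 = 40

40


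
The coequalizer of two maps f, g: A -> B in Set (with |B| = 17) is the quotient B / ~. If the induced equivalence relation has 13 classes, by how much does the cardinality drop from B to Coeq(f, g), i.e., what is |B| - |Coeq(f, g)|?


The coequalizer Coeq(f, g) = B / ~ has one element per equivalence class.
|B| = 17, |Coeq(f, g)| = 13.
|B| - |Coeq(f, g)| = 17 - 13 = 4.

4


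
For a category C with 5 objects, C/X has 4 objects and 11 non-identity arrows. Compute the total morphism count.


In the slice category C/X, objects are morphisms to X.
Identity morphisms: 4 (one per object of C/X).
Non-identity morphisms: 11.
Total = 4 + 11 = 15

15


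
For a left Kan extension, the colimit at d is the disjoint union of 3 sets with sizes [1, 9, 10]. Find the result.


Pointwise, the left Kan extension (Lan_F H)(d) is the colimit, indexed
by the comma category (F downarrow d), of H composed with the
projection (F downarrow d) -> C. Here that colimit is given
as a coproduct (disjoint union) of sets, so its cardinality is the
sum of the sizes of the summands.
Coproduct of sets with sizes: 1 + 9 + 10
= 20

20


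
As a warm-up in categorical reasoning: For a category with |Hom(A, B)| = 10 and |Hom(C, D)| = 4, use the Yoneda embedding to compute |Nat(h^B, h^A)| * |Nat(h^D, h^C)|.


By the Yoneda lemma, Nat(h^B, h^A) is isomorphic to Hom(A, B),
so |Nat(h^B, h^A)| = |Hom(A, B)| and |Nat(h^D, h^C)| = |Hom(C, D)|.
|Hom(A, B)| = 10, |Hom(C, D)| = 4.
|Nat(h^B, h^A) x Nat(h^D, h^C)| = 10 * 4 = 40

40


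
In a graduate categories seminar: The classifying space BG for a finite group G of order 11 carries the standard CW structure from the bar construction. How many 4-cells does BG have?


In the bar-construction CW model of BG, the n-cells are indexed by
n-tuples [g_1|...|g_n] of non-identity elements of G (degenerate
simplices with some g_i = e do not contribute cells), so there are
(|G| - 1)^n n-cells.
For dim = 4 with |G| = 11:
cells = (11 - 1)^4 = 10^4 = 10000

10000


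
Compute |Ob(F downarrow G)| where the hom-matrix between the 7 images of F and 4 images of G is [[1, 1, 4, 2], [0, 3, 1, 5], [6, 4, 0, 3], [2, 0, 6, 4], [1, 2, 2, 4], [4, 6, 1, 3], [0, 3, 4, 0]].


Objects of (F downarrow G) are triples (a, b, h: F(a)->G(b)).
The count equals the sum of all entries in the hom-matrix.
sum(row 0) = 8
sum(row 1) = 9
sum(row 2) = 13
sum(row 3) = 12
sum(row 4) = 9
sum(row 5) = 14
sum(row 6) = 7
Grand total = 72

72


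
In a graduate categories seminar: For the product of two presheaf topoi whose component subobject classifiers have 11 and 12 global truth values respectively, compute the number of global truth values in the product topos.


In a product of presheaf topoi E_1 x E_2, the subobject classifier
is Omega = Omega_1 x Omega_2 (componentwise), so
|Omega(top)| = |Omega_1(top_1)| * |Omega_2(top_2)|.
= 11 * 12 = 132.

132


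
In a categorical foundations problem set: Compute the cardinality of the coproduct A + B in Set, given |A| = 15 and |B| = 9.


In Set, the coproduct A + B is the disjoint union.
|A + B| = |A| + |B| = 15 + 9 = 24

24


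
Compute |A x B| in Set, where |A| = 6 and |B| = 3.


In Set, the product A x B is the Cartesian product.
By the universal property, |A x B| = |A| * |B|.
|A x B| = 6 * 3 = 18

18


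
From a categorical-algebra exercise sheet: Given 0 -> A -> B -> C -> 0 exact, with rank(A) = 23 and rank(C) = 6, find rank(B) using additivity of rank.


For a short exact sequence 0 -> A -> B -> C -> 0,
rank is additive: rank(B) = rank(A) + rank(C).
rank(B) = 23 + 6 = 29

29


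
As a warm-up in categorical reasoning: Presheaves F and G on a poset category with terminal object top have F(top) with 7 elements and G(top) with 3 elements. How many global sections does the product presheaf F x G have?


Global sections of a presheaf on a poset with terminal top satisfy
Gamma(H) ~ H(top). Presheaves admit pointwise products, so
(F x G)(top) = F(top) x G(top) (Cartesian product).
|Gamma(F x G)| = |F(top)| * |G(top)| = 7 * 3 = 21.

21


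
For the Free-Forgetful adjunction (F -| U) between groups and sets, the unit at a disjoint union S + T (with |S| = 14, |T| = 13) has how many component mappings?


The unit eta_X: X -> U(F(X)) of the Free-Forgetful adjunction
maps each element of X to a generator of F(X). For X = S + T (disjoint
union in Set), |S + T| = |S| + |T|.
Total mappings = 14 + 13 = 27.

27


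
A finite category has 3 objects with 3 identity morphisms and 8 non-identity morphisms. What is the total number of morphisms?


Each object has an identity morphism, giving 3 identities.
Adding the 8 non-identity morphisms:
Total = 3 + 8 = 11

11


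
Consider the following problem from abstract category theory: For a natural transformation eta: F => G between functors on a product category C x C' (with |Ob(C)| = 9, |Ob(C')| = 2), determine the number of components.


A natural transformation eta: F => G assigns one component morphism per
object of the domain category.
The domain is the product category C x C', so
|Ob(C x C')| = |Ob(C)| * |Ob(C')| = 9 * 2 = 18.
Therefore eta has 18 component morphisms.

18


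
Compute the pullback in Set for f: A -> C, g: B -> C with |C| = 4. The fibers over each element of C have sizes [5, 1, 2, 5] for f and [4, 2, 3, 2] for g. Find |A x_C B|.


The pullback A x_C B consists of pairs (a, b) with f(a) = g(b).
For each element c in C, the fiber product has |f^-1(c)| * |g^-1(c)| elements.
Summing over C: 5 * 4 + 1 * 2 + 2 * 3 + 5 * 2
= 20 + 2 + 6 + 10 = 38

38
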